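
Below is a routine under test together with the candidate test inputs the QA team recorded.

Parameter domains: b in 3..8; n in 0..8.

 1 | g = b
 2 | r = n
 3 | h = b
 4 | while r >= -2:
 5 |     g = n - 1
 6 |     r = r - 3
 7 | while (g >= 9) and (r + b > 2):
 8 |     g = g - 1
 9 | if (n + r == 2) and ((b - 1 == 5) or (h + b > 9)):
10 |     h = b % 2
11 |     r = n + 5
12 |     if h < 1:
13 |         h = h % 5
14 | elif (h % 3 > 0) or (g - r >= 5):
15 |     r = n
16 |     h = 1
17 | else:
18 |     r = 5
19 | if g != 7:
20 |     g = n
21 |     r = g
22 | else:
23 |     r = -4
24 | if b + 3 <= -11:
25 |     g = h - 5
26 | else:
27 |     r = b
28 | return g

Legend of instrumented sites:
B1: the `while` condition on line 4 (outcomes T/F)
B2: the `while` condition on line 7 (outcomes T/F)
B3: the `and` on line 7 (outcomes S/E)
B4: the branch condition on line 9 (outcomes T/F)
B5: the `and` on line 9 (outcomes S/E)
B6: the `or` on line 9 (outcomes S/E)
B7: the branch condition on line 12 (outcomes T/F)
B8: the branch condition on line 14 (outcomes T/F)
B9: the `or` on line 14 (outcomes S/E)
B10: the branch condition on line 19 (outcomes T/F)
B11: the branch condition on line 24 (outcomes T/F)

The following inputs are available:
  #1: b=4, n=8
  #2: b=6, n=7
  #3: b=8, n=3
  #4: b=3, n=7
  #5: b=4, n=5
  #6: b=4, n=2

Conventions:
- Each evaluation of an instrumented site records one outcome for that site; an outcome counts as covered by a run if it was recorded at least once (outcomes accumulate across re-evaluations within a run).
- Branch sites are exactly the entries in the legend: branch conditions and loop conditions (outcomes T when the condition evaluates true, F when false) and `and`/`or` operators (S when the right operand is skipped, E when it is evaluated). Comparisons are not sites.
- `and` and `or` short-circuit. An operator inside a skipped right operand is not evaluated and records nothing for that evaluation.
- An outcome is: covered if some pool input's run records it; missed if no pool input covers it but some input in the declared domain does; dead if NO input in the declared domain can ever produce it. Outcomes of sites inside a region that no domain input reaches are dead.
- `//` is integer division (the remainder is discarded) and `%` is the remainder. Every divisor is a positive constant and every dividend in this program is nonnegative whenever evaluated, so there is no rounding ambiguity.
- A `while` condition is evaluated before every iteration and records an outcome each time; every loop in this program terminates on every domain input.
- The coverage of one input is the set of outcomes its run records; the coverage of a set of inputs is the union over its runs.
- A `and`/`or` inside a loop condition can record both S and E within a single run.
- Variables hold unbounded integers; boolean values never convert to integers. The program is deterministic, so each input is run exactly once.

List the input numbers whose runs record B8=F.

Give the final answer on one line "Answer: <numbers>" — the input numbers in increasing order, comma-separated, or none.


input #1 (b=4, n=8): never hits B8=F
input #2 (b=6, n=7): never hits B8=F
input #3 (b=8, n=3): never hits B8=F
input #4 (b=3, n=7): never hits B8=F
input #5 (b=4, n=5): never hits B8=F
input #6 (b=4, n=2): never hits B8=F
Answer: none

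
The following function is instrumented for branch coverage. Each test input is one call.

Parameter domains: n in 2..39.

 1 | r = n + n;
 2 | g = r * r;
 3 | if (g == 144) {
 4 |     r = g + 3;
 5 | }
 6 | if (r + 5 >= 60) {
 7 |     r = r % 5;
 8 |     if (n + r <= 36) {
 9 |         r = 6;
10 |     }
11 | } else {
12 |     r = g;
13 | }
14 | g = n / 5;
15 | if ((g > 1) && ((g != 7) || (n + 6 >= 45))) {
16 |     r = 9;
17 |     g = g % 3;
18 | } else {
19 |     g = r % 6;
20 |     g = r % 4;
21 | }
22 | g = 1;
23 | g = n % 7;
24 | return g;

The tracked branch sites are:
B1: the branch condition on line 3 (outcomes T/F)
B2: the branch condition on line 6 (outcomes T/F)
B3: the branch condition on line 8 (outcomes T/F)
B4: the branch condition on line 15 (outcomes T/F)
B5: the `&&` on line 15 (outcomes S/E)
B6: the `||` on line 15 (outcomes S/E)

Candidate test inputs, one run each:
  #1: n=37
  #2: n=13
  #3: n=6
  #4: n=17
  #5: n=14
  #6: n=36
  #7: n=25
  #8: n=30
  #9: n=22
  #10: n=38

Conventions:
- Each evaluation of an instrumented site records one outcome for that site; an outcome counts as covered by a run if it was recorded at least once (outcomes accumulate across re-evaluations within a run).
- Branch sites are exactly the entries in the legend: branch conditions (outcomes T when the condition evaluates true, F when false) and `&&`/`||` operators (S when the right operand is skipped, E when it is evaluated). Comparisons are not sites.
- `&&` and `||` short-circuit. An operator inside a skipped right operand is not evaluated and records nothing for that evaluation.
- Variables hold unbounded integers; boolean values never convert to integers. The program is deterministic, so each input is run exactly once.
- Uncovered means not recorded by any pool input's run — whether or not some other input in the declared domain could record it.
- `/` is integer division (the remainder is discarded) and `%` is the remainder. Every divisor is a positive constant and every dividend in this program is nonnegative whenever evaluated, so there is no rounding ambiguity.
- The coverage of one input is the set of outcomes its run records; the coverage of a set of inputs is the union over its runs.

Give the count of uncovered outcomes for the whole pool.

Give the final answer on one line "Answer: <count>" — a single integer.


#1 (n=37) -> B1->F, B2->T, B3->F, B5->E, B6->E, B4->F; covered: B1=F, B2=T, B3=F, B4=F, B5=E, B6=E
#2 (n=13) -> B1->F, B2->F, B5->E, B6->S, B4->T; covered: B1=F, B2=F, B4=T, B5=E, B6=S
#3 (n=6) -> B1->T, B2->T, B3->T, B5->S, B4->F; covered: B1=T, B2=T, B3=T, B4=F, B5=S
#4 (n=17) -> B1->F, B2->F, B5->E, B6->S, B4->T; covered: B1=F, B2=F, B4=T, B5=E, B6=S
#5 (n=14) -> B1->F, B2->F, B5->E, B6->S, B4->T; covered: B1=F, B2=F, B4=T, B5=E, B6=S
#6 (n=36) -> B1->F, B2->T, B3->F, B5->E, B6->E, B4->F; covered: B1=F, B2=T, B3=F, B4=F, B5=E, B6=E
#7 (n=25) -> B1->F, B2->F, B5->E, B6->S, B4->T; covered: B1=F, B2=F, B4=T, B5=E, B6=S
#8 (n=30) -> B1->F, B2->T, B3->T, B5->E, B6->S, B4->T; covered: B1=F, B2=T, B3=T, B4=T, B5=E, B6=S
#9 (n=22) -> B1->F, B2->F, B5->E, B6->S, B4->T; covered: B1=F, B2=F, B4=T, B5=E, B6=S
#10 (n=38) -> B1->F, B2->T, B3->F, B5->E, B6->E, B4->F; covered: B1=F, B2=T, B3=F, B4=F, B5=E, B6=E
union over the pool: B1=T, B1=F, B2=T, B2=F, B3=T, B3=F, B4=T, B4=F, B5=S, B5=E, B6=S, B6=E
uncovered (0 of 12): none
Answer: 0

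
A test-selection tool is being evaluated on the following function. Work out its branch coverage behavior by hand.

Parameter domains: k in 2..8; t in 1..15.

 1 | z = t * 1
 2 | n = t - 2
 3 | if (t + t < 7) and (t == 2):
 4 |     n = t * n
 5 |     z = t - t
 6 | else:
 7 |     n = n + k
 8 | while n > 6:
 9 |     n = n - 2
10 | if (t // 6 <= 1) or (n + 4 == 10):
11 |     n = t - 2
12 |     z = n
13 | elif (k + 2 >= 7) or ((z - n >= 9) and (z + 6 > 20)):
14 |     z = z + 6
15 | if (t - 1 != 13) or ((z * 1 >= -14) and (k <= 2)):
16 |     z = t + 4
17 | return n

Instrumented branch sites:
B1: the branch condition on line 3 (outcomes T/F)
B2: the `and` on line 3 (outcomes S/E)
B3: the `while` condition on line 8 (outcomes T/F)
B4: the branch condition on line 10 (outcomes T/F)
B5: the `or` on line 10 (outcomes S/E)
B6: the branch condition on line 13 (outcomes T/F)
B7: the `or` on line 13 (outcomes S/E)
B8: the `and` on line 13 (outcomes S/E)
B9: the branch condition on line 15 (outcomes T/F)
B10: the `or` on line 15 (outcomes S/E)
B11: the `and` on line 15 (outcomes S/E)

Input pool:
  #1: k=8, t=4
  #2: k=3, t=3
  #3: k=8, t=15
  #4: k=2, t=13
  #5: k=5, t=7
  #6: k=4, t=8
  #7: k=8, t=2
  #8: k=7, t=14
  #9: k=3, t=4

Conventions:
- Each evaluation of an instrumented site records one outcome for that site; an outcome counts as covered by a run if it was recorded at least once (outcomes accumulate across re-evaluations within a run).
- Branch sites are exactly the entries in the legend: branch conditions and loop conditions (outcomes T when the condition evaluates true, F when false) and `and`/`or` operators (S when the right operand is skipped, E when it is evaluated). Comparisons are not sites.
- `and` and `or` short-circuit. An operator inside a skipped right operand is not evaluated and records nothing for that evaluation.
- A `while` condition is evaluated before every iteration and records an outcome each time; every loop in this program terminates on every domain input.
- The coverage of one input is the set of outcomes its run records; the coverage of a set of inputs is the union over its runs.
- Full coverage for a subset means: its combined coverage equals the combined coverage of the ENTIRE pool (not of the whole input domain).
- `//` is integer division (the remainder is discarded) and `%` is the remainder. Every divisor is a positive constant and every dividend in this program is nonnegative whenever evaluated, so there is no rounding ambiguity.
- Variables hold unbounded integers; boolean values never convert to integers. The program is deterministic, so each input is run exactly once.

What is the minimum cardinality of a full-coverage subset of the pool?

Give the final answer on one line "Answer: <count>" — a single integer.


test 1 (k=8, t=4) fires B2->S, B1->F, B3->T, B3->T, B3->F, B5->S, B4->T, B10->S, B9->T; hits B1=F, B2=S, B3=T, B3=F, B4=T, B5=S, B9=T, B10=S
test 2 (k=3, t=3) fires B2->E, B1->F, B3->F, B5->S, B4->T, B10->S, B9->T; hits B1=F, B2=E, B3=F, B4=T, B5=S, B9=T, B10=S
test 3 (k=8, t=15) fires B2->S, B1->F, B3->T, B3->T, B3->T, B3->T, B3->T, B3->T, B3->T, B3->T, B3->F, B5->E, B4->F, B7->S, ...; hits B1=F, B2=S, B3=T, B3=F, B4=F, B5=E, B6=T, B7=S, B9=T, B10=S
test 4 (k=2, t=13) fires B2->S, B1->F, B3->T, B3->T, B3->T, B3->T, B3->F, B5->E, B4->F, B7->E, B8->S, B6->F, B10->S, B9->T; hits B1=F, B2=S, B3=T, B3=F, B4=F, B5=E, B6=F, B7=E, B8=S, B9=T, B10=S
test 5 (k=5, t=7) fires B2->S, B1->F, B3->T, B3->T, B3->F, B5->S, B4->T, B10->S, B9->T; hits B1=F, B2=S, B3=T, B3=F, B4=T, B5=S, B9=T, B10=S
test 6 (k=4, t=8) fires B2->S, B1->F, B3->T, B3->T, B3->F, B5->S, B4->T, B10->S, B9->T; hits B1=F, B2=S, B3=T, B3=F, B4=T, B5=S, B9=T, B10=S
test 7 (k=8, t=2) fires B2->E, B1->T, B3->F, B5->S, B4->T, B10->S, B9->T; hits B1=T, B2=E, B3=F, B4=T, B5=S, B9=T, B10=S
test 8 (k=7, t=14) fires B2->S, B1->F, B3->T, B3->T, B3->T, B3->T, B3->T, B3->T, B3->T, B3->F, B5->E, B4->F, B7->S, B6->T, ...; hits B1=F, B2=S, B3=T, B3=F, B4=F, B5=E, B6=T, B7=S, B9=F, B10=E, B11=E
test 9 (k=3, t=4) fires B2->S, B1->F, B3->F, B5->S, B4->T, B10->S, B9->T; hits B1=F, B2=S, B3=F, B4=T, B5=S, B9=T, B10=S
union over all inputs: B1=T, B1=F, B2=S, B2=E, B3=T, B3=F, B4=T, B4=F, B5=S, B5=E, B6=T, B6=F, B7=S, B7=E, B8=S, B9=T, B9=F, B10=S, B10=E, B11=E (20 outcomes)
every size-1 subset falls short of the 20 outcomes (best: 11/20)
every size-2 subset falls short of the 20 outcomes (best: 17/20)
size 3: inputs {4, 7, 8} cover all 20 outcomes, and no lexicographically smaller subset of this size does
Answer: 3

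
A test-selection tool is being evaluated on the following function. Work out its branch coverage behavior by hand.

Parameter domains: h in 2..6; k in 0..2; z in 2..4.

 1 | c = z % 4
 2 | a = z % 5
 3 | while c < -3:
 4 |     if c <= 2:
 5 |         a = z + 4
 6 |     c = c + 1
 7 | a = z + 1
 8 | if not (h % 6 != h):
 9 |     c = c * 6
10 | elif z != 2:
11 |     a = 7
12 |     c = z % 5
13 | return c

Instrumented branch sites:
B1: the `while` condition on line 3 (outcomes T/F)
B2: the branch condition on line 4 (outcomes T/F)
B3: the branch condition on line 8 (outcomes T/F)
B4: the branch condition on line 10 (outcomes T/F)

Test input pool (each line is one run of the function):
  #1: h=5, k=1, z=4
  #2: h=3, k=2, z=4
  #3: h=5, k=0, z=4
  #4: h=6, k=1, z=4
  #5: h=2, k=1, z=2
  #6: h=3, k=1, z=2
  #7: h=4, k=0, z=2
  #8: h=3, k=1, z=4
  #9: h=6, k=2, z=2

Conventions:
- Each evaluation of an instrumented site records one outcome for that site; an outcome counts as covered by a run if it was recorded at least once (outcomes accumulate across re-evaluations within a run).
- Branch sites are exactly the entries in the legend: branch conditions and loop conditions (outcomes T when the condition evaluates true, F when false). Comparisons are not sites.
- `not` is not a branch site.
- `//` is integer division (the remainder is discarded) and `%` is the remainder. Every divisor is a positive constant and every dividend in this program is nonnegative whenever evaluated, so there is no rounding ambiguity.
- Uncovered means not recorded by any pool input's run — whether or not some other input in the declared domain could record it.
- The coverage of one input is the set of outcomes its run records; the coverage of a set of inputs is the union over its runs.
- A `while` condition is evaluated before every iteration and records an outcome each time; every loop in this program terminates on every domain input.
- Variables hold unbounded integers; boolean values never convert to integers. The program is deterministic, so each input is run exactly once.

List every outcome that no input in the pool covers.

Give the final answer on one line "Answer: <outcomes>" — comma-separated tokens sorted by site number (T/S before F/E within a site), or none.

input #1, h=5, k=1, z=4: events B1->F, B3->T; outcomes B1=F, B3=T
input #2, h=3, k=2, z=4: events B1->F, B3->T; outcomes B1=F, B3=T
input #3, h=5, k=0, z=4: events B1->F, B3->T; outcomes B1=F, B3=T
input #4, h=6, k=1, z=4: events B1->F, B3->F, B4->T; outcomes B1=F, B3=F, B4=T
input #5, h=2, k=1, z=2: events B1->F, B3->T; outcomes B1=F, B3=T
input #6, h=3, k=1, z=2: events B1->F, B3->T; outcomes B1=F, B3=T
input #7, h=4, k=0, z=2: events B1->F, B3->T; outcomes B1=F, B3=T
input #8, h=3, k=1, z=4: events B1->F, B3->T; outcomes B1=F, B3=T
input #9, h=6, k=2, z=2: events B1->F, B3->F, B4->F; outcomes B1=F, B3=F, B4=F
union over the pool: B1=F, B3=T, B3=F, B4=T, B4=F
uncovered (3 of 8): B1=T, B2=T, B2=F

Answer: B1=T, B2=T, B2=F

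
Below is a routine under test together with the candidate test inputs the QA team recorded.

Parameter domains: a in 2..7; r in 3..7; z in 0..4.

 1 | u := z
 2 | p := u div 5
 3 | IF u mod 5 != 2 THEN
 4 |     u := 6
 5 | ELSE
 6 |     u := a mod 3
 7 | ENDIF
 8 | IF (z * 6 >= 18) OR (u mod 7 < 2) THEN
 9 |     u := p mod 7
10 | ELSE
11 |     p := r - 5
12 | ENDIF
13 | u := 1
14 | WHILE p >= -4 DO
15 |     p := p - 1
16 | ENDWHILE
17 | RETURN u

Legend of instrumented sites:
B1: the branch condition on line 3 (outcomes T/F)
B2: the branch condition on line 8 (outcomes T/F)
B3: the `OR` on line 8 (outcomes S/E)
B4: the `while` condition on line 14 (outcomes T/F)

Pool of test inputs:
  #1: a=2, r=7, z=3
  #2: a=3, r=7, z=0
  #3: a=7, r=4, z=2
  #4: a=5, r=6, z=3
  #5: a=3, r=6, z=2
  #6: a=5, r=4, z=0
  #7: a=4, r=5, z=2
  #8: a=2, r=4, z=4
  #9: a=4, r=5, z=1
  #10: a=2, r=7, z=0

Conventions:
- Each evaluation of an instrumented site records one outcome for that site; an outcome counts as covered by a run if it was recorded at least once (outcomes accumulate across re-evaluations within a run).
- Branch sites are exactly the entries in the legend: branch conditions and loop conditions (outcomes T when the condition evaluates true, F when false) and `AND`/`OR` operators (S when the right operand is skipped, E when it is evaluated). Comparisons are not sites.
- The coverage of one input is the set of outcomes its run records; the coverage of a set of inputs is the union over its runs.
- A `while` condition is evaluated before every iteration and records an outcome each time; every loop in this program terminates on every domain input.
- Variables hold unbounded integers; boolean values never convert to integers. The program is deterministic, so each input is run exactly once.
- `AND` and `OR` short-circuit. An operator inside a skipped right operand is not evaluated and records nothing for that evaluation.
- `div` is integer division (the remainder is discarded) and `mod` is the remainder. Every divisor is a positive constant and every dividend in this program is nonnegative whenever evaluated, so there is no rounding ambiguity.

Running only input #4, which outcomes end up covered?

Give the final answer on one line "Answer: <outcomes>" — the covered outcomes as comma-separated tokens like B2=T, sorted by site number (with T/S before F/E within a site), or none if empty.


Running input #4 (a=5, r=6, z=3), event by event:
  B1->T, B3->S, B2->T, B4->T, B4->T, B4->T, B4->T, B4->T, B4->F
as a set, this run covers: B1=T, B2=T, B3=S, B4=T, B4=F
Answer: B1=T, B2=T, B3=S, B4=T, B4=F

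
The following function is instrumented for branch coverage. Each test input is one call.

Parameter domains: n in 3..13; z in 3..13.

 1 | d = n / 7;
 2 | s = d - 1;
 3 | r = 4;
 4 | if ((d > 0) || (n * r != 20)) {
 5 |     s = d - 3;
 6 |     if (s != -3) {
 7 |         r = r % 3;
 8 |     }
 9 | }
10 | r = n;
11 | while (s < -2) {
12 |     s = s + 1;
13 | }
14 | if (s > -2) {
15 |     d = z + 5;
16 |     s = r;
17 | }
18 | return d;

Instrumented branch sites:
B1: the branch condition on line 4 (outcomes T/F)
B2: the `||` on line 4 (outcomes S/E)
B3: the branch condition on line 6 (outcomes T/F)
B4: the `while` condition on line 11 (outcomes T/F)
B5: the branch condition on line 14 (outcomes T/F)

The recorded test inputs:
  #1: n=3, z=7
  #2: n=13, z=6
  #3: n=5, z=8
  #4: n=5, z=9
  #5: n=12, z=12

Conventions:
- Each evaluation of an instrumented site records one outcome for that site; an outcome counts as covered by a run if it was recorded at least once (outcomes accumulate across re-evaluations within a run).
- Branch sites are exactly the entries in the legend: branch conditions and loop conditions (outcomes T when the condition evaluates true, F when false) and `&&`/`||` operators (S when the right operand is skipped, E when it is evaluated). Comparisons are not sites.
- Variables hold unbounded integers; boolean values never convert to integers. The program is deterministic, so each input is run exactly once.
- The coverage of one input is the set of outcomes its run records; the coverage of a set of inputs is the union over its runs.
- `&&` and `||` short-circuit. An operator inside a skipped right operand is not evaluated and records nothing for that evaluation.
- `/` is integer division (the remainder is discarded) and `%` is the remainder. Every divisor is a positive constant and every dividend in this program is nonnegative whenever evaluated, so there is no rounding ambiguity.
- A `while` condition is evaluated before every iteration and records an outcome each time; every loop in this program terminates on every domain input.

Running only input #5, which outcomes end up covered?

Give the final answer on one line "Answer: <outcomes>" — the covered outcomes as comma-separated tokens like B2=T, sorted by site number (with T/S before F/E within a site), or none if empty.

Tracing the run of input #5 (n=12, z=12):
  B2->S, B1->T, B3->T, B4->F, B5->F
deduplicating events, the covered set is: B1=T, B2=S, B3=T, B4=F, B5=F

Answer: B1=T, B2=S, B3=T, B4=F, B5=F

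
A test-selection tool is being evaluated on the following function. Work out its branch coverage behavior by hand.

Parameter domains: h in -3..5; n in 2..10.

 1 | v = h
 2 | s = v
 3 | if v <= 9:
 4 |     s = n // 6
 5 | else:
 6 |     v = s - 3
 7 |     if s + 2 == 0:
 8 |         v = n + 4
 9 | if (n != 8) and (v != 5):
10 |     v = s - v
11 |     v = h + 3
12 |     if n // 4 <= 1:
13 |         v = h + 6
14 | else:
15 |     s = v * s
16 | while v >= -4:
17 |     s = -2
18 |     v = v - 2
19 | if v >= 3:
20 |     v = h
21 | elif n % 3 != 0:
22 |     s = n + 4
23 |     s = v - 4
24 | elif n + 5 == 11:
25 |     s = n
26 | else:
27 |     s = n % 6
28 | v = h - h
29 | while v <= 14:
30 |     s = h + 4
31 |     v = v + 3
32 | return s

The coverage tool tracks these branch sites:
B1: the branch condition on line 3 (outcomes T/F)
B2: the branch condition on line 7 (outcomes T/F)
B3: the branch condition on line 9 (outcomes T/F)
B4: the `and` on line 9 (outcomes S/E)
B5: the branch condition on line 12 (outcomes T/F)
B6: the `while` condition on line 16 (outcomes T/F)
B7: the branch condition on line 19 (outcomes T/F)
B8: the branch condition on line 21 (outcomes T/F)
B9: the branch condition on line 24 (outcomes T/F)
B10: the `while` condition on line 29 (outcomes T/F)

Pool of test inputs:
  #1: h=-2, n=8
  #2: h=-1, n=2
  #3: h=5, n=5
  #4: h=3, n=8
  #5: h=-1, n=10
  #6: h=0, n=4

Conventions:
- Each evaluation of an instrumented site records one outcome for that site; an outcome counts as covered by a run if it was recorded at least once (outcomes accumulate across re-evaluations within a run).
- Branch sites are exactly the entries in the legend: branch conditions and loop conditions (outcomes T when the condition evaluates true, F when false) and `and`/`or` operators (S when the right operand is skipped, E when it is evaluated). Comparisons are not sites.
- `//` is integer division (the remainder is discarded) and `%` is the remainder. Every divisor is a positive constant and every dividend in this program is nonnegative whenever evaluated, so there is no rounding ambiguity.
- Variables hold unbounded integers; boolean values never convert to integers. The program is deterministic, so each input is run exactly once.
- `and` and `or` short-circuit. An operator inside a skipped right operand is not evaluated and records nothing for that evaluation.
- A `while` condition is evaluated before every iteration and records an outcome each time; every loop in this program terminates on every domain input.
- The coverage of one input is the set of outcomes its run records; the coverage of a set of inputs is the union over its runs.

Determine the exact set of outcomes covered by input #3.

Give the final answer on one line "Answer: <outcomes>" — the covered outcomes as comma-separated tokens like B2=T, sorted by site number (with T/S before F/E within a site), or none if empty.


Simulating input #3 (h=5, n=5) step by step:
  B1->T, B4->E, B3->F, B6->T, B6->T, B6->T, B6->T, B6->T, B6->F, B7->F
  B8->T, B10->T, B10->T, B10->T, B10->T, B10->T, B10->F
as a set, this run covers: B1=T, B3=F, B4=E, B6=T, B6=F, B7=F, B8=T, B10=T, B10=F
Answer: B1=T, B3=F, B4=E, B6=T, B6=F, B7=F, B8=T, B10=T, B10=F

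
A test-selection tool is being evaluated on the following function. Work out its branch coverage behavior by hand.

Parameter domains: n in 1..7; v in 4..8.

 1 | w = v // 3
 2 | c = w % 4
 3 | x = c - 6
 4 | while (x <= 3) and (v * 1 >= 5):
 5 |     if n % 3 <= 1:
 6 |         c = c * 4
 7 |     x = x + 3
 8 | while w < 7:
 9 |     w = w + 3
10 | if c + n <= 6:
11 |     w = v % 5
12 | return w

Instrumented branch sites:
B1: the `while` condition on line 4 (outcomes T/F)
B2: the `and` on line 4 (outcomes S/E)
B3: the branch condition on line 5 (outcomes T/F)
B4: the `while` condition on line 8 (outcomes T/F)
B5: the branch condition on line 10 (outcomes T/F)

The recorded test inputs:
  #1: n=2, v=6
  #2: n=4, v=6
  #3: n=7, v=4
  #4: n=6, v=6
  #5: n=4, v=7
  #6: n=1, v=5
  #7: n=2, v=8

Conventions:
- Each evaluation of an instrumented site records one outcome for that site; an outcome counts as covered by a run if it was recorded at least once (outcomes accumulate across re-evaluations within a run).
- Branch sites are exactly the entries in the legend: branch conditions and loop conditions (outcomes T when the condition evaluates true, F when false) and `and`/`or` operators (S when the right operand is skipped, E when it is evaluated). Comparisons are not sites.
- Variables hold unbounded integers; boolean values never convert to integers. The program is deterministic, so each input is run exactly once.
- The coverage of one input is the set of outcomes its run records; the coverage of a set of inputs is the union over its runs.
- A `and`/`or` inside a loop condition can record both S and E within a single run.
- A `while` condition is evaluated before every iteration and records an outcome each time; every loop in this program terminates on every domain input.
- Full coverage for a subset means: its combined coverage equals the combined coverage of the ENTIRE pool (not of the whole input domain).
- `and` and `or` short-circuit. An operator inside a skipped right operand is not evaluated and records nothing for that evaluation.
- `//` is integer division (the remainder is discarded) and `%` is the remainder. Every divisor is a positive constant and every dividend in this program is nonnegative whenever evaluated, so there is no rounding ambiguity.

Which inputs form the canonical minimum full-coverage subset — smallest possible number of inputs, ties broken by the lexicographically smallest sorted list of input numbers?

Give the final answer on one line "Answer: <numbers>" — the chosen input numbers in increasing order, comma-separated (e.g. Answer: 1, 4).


#1 (n=2, v=6) -> B2->E, B1->T, B3->F, B2->E, B1->T, B3->F, B2->E, B1->T, B3->F, B2->S, B1->F, B4->T, B4->T, B4->F, ...; covered: B1=T, B1=F, B2=S, B2=E, B3=F, B4=T, B4=F, B5=T
#2 (n=4, v=6) -> B2->E, B1->T, B3->T, B2->E, B1->T, B3->T, B2->E, B1->T, B3->T, B2->S, B1->F, B4->T, B4->T, B4->F, ...; covered: B1=T, B1=F, B2=S, B2=E, B3=T, B4=T, B4=F, B5=F
#3 (n=7, v=4) -> B2->E, B1->F, B4->T, B4->T, B4->F, B5->F; covered: B1=F, B2=E, B4=T, B4=F, B5=F
#4 (n=6, v=6) -> B2->E, B1->T, B3->T, B2->E, B1->T, B3->T, B2->E, B1->T, B3->T, B2->S, B1->F, B4->T, B4->T, B4->F, ...; covered: B1=T, B1=F, B2=S, B2=E, B3=T, B4=T, B4=F, B5=F
#5 (n=4, v=7) -> B2->E, B1->T, B3->T, B2->E, B1->T, B3->T, B2->E, B1->T, B3->T, B2->S, B1->F, B4->T, B4->T, B4->F, ...; covered: B1=T, B1=F, B2=S, B2=E, B3=T, B4=T, B4=F, B5=F
#6 (n=1, v=5) -> B2->E, B1->T, B3->T, B2->E, B1->T, B3->T, B2->E, B1->T, B3->T, B2->S, B1->F, B4->T, B4->T, B4->F, ...; covered: B1=T, B1=F, B2=S, B2=E, B3=T, B4=T, B4=F, B5=F
#7 (n=2, v=8) -> B2->E, B1->T, B3->F, B2->E, B1->T, B3->F, B2->E, B1->T, B3->F, B2->S, B1->F, B4->T, B4->T, B4->F, ...; covered: B1=T, B1=F, B2=S, B2=E, B3=F, B4=T, B4=F, B5=T
union over all inputs: B1=T, B1=F, B2=S, B2=E, B3=T, B3=F, B4=T, B4=F, B5=T, B5=F (10 outcomes)
size 1 is not enough: best union over all size-1 subsets is 8/10
inputs {1, 2} (size 2) cover everything; no size-2 subset with a lexicographically smaller index list covers all 10
Answer: 1, 2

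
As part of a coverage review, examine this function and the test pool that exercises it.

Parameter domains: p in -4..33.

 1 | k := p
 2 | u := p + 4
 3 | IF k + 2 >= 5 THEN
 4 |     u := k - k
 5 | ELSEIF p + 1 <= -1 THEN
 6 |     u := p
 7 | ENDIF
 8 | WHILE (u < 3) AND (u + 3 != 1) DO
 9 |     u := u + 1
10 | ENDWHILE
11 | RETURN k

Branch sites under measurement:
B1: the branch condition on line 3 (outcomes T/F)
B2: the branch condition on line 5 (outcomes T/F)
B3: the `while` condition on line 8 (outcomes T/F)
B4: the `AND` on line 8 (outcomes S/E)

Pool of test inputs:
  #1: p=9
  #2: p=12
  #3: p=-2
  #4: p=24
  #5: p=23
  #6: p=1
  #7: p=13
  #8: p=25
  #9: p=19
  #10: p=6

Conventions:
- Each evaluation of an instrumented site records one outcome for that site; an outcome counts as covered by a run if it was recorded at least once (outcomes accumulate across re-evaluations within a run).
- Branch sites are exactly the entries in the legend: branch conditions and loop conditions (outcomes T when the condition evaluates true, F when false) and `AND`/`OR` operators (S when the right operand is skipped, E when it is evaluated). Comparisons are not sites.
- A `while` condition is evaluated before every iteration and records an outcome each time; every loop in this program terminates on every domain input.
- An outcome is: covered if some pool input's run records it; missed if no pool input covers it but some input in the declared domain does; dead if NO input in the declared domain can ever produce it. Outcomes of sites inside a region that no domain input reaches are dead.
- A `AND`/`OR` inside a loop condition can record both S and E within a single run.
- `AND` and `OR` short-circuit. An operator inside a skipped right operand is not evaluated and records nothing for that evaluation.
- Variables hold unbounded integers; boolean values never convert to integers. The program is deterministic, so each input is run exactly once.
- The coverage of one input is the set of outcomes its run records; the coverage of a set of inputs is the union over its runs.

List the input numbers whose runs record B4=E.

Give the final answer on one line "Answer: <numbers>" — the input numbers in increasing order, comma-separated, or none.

input #1 (p=9): produces B4=E
input #2 (p=12): produces B4=E
input #3 (p=-2): produces B4=E
input #4 (p=24): produces B4=E
input #5 (p=23): produces B4=E
input #6 (p=1): does not produce B4=E
input #7 (p=13): produces B4=E
input #8 (p=25): produces B4=E
input #9 (p=19): produces B4=E
input #10 (p=6): produces B4=E

Answer: 1, 2, 3, 4, 5, 7, 8, 9, 10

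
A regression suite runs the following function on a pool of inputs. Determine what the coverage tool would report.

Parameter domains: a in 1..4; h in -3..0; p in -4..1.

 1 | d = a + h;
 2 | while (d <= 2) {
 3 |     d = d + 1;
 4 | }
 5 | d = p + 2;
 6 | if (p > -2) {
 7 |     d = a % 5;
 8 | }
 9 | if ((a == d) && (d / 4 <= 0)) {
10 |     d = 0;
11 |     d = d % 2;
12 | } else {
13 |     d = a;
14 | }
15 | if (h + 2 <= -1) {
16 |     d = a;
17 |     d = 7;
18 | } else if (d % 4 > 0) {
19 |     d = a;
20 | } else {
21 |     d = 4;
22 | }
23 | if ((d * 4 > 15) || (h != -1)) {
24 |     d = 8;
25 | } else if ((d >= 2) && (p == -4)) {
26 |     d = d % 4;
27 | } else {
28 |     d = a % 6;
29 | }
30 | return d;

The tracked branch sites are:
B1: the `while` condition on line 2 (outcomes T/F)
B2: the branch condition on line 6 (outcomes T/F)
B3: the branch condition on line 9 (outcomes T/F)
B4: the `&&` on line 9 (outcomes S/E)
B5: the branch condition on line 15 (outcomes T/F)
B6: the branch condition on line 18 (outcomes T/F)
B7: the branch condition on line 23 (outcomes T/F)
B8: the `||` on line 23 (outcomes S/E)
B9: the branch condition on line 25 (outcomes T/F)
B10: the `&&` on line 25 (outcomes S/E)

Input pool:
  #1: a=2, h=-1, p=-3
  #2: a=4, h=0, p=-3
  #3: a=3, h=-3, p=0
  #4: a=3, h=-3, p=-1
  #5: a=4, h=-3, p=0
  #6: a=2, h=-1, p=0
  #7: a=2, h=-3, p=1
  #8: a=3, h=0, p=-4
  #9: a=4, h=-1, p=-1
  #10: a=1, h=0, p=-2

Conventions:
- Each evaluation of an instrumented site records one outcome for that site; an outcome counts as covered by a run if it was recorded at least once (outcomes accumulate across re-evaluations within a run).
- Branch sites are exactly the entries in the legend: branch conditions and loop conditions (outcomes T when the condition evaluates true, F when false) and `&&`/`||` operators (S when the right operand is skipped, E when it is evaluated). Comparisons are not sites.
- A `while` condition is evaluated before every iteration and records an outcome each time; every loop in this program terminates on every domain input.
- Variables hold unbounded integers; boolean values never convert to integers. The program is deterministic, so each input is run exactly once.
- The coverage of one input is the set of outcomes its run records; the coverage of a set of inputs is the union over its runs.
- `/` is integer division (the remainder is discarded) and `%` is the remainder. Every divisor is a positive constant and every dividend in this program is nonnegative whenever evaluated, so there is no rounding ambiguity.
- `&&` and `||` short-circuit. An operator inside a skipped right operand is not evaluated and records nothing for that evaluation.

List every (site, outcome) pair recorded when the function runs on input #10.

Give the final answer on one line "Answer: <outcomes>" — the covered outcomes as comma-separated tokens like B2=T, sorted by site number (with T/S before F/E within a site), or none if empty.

Running input #10 (a=1, h=0, p=-2), event by event:
  B1->T, B1->T, B1->F, B2->F, B4->S, B3->F, B5->F, B6->T, B8->E, B7->T
collecting distinct outcomes: B1=T, B1=F, B2=F, B3=F, B4=S, B5=F, B6=T, B7=T, B8=E

Answer: B1=T, B1=F, B2=F, B3=F, B4=S, B5=F, B6=T, B7=T, B8=E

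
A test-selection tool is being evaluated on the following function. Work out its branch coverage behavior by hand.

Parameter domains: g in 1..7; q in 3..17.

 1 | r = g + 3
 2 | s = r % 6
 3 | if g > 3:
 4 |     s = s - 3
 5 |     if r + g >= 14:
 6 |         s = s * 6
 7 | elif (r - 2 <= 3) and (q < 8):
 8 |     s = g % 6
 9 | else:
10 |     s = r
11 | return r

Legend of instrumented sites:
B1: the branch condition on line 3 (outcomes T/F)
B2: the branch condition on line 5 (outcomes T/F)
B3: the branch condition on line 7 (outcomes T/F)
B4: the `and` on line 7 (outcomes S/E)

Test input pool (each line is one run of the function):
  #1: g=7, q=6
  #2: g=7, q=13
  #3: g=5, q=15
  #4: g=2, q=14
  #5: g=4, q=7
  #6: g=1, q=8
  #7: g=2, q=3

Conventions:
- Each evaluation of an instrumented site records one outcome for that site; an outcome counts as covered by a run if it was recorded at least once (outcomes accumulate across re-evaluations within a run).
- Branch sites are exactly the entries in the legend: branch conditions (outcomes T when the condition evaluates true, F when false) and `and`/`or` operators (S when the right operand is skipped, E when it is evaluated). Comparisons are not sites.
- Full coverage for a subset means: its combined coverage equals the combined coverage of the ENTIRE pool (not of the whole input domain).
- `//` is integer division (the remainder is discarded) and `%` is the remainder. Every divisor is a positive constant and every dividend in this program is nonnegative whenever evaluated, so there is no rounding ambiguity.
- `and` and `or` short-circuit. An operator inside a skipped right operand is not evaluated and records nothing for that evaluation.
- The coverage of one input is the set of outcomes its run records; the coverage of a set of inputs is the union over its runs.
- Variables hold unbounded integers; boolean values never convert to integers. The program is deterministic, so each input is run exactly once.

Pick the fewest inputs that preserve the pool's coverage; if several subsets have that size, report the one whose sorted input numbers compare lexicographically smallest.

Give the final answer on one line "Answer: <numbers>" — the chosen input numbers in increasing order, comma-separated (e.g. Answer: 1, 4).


input #1, g=7, q=6: events B1->T, B2->T; outcomes B1=T, B2=T
input #2, g=7, q=13: events B1->T, B2->T; outcomes B1=T, B2=T
input #3, g=5, q=15: events B1->T, B2->F; outcomes B1=T, B2=F
input #4, g=2, q=14: events B1->F, B4->E, B3->F; outcomes B1=F, B3=F, B4=E
input #5, g=4, q=7: events B1->T, B2->F; outcomes B1=T, B2=F
input #6, g=1, q=8: events B1->F, B4->E, B3->F; outcomes B1=F, B3=F, B4=E
input #7, g=2, q=3: events B1->F, B4->E, B3->T; outcomes B1=F, B3=T, B4=E
together the pool reaches 7 outcomes: B1=T, B1=F, B2=T, B2=F, B3=T, B3=F, B4=E
checked all size-1 subsets: none covers 7 outcomes (max 3/7)
checked all size-2 subsets: none covers 7 outcomes (max 5/7)
checked all size-3 subsets: none covers 7 outcomes (max 6/7)
at size 4, {1, 3, 4, 7} reaches all 7 outcomes; every lexicographically earlier size-4 subset fails
Answer: 1, 3, 4, 7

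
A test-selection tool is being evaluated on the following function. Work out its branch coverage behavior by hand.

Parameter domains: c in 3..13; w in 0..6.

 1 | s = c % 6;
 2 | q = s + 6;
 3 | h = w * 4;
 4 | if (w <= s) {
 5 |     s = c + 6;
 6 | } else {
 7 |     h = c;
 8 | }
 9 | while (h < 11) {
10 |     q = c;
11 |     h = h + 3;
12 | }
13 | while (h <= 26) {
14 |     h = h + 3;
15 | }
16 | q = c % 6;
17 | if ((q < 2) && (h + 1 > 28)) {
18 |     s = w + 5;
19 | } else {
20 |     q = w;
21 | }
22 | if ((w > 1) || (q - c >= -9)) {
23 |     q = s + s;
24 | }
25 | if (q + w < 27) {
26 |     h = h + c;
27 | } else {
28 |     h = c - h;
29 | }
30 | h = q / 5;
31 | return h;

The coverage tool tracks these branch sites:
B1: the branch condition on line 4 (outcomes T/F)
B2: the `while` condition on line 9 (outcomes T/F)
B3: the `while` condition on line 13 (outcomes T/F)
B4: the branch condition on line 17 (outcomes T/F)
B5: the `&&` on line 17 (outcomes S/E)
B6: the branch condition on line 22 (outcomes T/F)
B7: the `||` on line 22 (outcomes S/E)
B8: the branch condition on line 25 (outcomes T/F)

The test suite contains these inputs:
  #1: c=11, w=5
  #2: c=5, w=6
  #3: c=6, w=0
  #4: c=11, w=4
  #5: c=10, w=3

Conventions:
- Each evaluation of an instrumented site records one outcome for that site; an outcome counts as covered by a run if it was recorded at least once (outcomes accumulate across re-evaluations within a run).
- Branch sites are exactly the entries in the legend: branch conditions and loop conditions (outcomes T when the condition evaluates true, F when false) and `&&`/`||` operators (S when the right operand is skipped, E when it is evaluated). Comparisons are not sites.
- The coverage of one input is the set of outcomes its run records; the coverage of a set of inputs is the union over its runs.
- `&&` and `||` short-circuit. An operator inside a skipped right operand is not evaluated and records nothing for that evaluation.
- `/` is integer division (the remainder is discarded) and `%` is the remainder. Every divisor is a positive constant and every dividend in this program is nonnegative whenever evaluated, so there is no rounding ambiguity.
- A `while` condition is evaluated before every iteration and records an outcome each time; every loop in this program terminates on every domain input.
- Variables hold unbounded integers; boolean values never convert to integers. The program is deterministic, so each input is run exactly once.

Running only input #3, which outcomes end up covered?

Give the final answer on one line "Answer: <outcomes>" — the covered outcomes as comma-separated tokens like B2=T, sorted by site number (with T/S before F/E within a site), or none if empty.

Tracing the run of input #3 (c=6, w=0):
  B1->T, B2->T, B2->T, B2->T, B2->T, B2->F, B3->T, B3->T, B3->T, B3->T
  B3->T, B3->F, B5->E, B4->F, B7->E, B6->T, B8->T
distinct outcomes covered: B1=T, B2=T, B2=F, B3=T, B3=F, B4=F, B5=E, B6=T, B7=E, B8=T

Answer: B1=T, B2=T, B2=F, B3=T, B3=F, B4=F, B5=E, B6=T, B7=E, B8=T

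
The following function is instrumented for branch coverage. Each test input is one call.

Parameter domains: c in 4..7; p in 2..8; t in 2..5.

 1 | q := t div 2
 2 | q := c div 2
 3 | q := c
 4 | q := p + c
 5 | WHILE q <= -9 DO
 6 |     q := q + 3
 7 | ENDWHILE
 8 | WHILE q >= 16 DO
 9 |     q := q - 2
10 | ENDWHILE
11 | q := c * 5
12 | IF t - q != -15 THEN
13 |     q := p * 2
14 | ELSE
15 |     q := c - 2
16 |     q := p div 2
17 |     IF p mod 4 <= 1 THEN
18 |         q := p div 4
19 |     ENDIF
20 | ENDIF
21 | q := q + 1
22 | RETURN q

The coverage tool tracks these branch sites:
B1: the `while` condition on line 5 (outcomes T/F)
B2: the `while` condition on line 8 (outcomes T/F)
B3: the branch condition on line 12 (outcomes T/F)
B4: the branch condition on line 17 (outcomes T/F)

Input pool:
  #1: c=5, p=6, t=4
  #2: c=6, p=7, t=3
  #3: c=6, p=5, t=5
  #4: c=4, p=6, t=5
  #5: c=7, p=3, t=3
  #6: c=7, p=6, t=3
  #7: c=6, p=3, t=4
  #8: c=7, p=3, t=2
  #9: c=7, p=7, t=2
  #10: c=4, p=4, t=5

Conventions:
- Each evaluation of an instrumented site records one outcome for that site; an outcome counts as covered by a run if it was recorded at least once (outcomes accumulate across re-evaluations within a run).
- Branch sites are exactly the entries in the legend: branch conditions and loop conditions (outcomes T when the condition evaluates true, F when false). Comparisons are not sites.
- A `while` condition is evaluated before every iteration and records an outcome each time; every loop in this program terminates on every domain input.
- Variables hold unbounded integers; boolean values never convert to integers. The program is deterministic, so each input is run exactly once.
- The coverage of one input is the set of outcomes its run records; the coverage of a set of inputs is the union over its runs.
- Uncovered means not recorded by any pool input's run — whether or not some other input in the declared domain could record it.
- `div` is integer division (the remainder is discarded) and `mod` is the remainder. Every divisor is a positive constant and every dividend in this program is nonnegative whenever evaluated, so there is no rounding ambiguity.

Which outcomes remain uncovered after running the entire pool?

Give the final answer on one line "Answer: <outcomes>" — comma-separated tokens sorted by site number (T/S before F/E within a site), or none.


input #1, c=5, p=6, t=4: events B1->F, B2->F, B3->T; outcomes B1=F, B2=F, B3=T
input #2, c=6, p=7, t=3: events B1->F, B2->F, B3->T; outcomes B1=F, B2=F, B3=T
input #3, c=6, p=5, t=5: events B1->F, B2->F, B3->T; outcomes B1=F, B2=F, B3=T
input #4, c=4, p=6, t=5: events B1->F, B2->F, B3->F, B4->F; outcomes B1=F, B2=F, B3=F, B4=F
input #5, c=7, p=3, t=3: events B1->F, B2->F, B3->T; outcomes B1=F, B2=F, B3=T
input #6, c=7, p=6, t=3: events B1->F, B2->F, B3->T; outcomes B1=F, B2=F, B3=T
input #7, c=6, p=3, t=4: events B1->F, B2->F, B3->T; outcomes B1=F, B2=F, B3=T
input #8, c=7, p=3, t=2: events B1->F, B2->F, B3->T; outcomes B1=F, B2=F, B3=T
input #9, c=7, p=7, t=2: events B1->F, B2->F, B3->T; outcomes B1=F, B2=F, B3=T
input #10, c=4, p=4, t=5: events B1->F, B2->F, B3->F, B4->T; outcomes B1=F, B2=F, B3=F, B4=T
union over the pool: B1=F, B2=F, B3=T, B3=F, B4=T, B4=F
uncovered (2 of 8): B1=T, B2=T
Answer: B1=T, B2=T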